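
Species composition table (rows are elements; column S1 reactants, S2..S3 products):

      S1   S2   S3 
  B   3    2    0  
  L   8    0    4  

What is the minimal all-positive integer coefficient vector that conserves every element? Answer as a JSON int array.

Coefficients: [2, 3, 4]

B: 2·3 = 6 | 3·2+4·0 = 6
L: 2·8 = 16 | 3·0+4·4 = 16
gcd(2,3,4) = 1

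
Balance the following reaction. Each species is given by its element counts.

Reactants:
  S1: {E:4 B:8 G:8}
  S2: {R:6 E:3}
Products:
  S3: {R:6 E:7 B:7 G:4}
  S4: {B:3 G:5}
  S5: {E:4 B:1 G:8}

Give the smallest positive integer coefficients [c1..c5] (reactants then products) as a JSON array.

R: 6·0+5·6 = 30 | 5·6+4·0+1·0 = 30
E: 6·4+5·3 = 39 | 5·7+4·0+1·4 = 39
B: 6·8+5·0 = 48 | 5·7+4·3+1·1 = 48
G: 6·8+5·0 = 48 | 5·4+4·5+1·8 = 48
gcd(6,5,5,4,1) = 1

Coefficients: [6, 5, 5, 4, 1]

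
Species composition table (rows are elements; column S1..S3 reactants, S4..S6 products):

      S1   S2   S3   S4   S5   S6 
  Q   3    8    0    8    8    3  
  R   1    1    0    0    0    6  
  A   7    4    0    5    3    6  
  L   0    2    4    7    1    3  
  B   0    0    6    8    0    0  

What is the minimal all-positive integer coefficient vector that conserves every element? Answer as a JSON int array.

Coefficients: [1, 5, 4, 3, 2, 1]

Q: 1·3+5·8+4·0 = 43 | 3·8+2·8+1·3 = 43
R: 1·1+5·1+4·0 = 6 | 3·0+2·0+1·6 = 6
A: 1·7+5·4+4·0 = 27 | 3·5+2·3+1·6 = 27
L: 1·0+5·2+4·4 = 26 | 3·7+2·1+1·3 = 26
B: 1·0+5·0+4·6 = 24 | 3·8+2·0+1·0 = 24
gcd(1,5,4,3,2,1) = 1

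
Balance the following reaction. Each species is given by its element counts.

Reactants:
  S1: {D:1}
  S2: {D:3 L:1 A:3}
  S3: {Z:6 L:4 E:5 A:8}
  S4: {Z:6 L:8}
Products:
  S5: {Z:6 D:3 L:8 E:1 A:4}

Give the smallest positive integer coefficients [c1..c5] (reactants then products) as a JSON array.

Coefficients: [3, 4, 1, 4, 5]

Z: 3·0+4·0+1·6+4·6 = 30 | 5·6 = 30
D: 3·1+4·3+1·0+4·0 = 15 | 5·3 = 15
L: 3·0+4·1+1·4+4·8 = 40 | 5·8 = 40
E: 3·0+4·0+1·5+4·0 = 5 | 5·1 = 5
A: 3·0+4·3+1·8+4·0 = 20 | 5·4 = 20
gcd(3,4,1,4,5) = 1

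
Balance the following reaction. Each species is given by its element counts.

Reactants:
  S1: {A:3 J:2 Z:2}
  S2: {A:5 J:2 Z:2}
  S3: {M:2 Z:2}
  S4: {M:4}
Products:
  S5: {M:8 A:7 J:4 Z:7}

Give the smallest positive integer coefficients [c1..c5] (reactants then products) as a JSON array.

M: 6·0+2·0+6·2+5·4 = 32 | 4·8 = 32
A: 6·3+2·5+6·0+5·0 = 28 | 4·7 = 28
J: 6·2+2·2+6·0+5·0 = 16 | 4·4 = 16
Z: 6·2+2·2+6·2+5·0 = 28 | 4·7 = 28
gcd(6,2,6,5,4) = 1

Coefficients: [6, 2, 6, 5, 4]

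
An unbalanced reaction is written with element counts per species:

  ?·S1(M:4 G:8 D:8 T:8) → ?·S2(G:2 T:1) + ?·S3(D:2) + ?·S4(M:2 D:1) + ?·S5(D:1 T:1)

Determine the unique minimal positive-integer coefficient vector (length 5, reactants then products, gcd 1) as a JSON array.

M: 1·4 = 4 | 4·0+1·0+2·2+4·0 = 4
G: 1·8 = 8 | 4·2+1·0+2·0+4·0 = 8
D: 1·8 = 8 | 4·0+1·2+2·1+4·1 = 8
T: 1·8 = 8 | 4·1+1·0+2·0+4·1 = 8
gcd(1,4,1,2,4) = 1

Coefficients: [1, 4, 1, 2, 4]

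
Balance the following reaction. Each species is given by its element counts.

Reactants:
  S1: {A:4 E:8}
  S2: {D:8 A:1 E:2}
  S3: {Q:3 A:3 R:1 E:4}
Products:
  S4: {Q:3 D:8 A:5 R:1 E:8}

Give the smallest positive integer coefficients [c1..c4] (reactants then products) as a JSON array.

Coefficients: [1, 4, 4, 4]

Q: 1·0+4·0+4·3 = 12 | 4·3 = 12
D: 1·0+4·8+4·0 = 32 | 4·8 = 32
A: 1·4+4·1+4·3 = 20 | 4·5 = 20
R: 1·0+4·0+4·1 = 4 | 4·1 = 4
E: 1·8+4·2+4·4 = 32 | 4·8 = 32
gcd(1,4,4,4) = 1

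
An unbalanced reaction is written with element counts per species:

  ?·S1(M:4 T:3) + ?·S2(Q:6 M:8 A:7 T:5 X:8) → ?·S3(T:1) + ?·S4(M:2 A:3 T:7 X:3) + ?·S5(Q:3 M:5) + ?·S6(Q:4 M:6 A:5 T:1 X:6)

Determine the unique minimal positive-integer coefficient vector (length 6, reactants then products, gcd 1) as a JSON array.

Q: 2·0+3·6 = 18 | 4·0+2·0+2·3+3·4 = 18
M: 2·4+3·8 = 32 | 4·0+2·2+2·5+3·6 = 32
A: 2·0+3·7 = 21 | 4·0+2·3+2·0+3·5 = 21
T: 2·3+3·5 = 21 | 4·1+2·7+2·0+3·1 = 21
X: 2·0+3·8 = 24 | 4·0+2·3+2·0+3·6 = 24
gcd(2,3,4,2,2,3) = 1

Coefficients: [2, 3, 4, 2, 2, 3]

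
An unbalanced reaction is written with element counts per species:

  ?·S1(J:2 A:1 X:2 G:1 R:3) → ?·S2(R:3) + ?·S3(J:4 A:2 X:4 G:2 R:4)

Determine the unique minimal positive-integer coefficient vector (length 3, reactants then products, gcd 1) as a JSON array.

J: 6·2 = 12 | 2·0+3·4 = 12
A: 6·1 = 6 | 2·0+3·2 = 6
X: 6·2 = 12 | 2·0+3·4 = 12
G: 6·1 = 6 | 2·0+3·2 = 6
R: 6·3 = 18 | 2·3+3·4 = 18
gcd(6,2,3) = 1

Coefficients: [6, 2, 3]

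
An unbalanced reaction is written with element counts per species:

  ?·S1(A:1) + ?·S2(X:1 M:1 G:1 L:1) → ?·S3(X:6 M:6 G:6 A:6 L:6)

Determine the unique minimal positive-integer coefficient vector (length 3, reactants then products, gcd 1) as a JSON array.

Coefficients: [6, 6, 1]

X: 6·0+6·1 = 6 | 1·6 = 6
M: 6·0+6·1 = 6 | 1·6 = 6
G: 6·0+6·1 = 6 | 1·6 = 6
A: 6·1+6·0 = 6 | 1·6 = 6
L: 6·0+6·1 = 6 | 1·6 = 6
gcd(6,6,1) = 1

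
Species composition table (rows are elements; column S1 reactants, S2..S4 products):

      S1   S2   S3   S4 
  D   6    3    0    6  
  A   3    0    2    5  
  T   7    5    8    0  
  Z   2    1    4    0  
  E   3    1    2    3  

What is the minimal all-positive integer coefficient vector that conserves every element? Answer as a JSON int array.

Coefficients: [4, 4, 1, 2]

D: 4·6 = 24 | 4·3+1·0+2·6 = 24
A: 4·3 = 12 | 4·0+1·2+2·5 = 12
T: 4·7 = 28 | 4·5+1·8+2·0 = 28
Z: 4·2 = 8 | 4·1+1·4+2·0 = 8
E: 4·3 = 12 | 4·1+1·2+2·3 = 12
gcd(4,4,1,2) = 1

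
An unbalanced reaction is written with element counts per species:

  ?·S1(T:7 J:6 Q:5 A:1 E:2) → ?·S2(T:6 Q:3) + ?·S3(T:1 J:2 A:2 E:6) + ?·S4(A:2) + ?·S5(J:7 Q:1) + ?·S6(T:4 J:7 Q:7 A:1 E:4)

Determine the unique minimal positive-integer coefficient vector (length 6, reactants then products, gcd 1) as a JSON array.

Coefficients: [5, 5, 1, 1, 3, 1]

T: 5·7 = 35 | 5·6+1·1+1·0+3·0+1·4 = 35
J: 5·6 = 30 | 5·0+1·2+1·0+3·7+1·7 = 30
Q: 5·5 = 25 | 5·3+1·0+1·0+3·1+1·7 = 25
A: 5·1 = 5 | 5·0+1·2+1·2+3·0+1·1 = 5
E: 5·2 = 10 | 5·0+1·6+1·0+3·0+1·4 = 10
gcd(5,5,1,1,3,1) = 1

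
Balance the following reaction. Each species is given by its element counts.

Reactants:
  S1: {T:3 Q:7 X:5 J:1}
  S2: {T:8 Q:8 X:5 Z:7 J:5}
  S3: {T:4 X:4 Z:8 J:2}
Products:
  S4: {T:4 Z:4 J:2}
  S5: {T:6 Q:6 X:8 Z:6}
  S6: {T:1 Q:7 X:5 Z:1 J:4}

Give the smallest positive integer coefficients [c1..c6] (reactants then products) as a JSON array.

Coefficients: [6, 2, 5, 5, 5, 4]

T: 6·3+2·8+5·4 = 54 | 5·4+5·6+4·1 = 54
Q: 6·7+2·8+5·0 = 58 | 5·0+5·6+4·7 = 58
X: 6·5+2·5+5·4 = 60 | 5·0+5·8+4·5 = 60
Z: 6·0+2·7+5·8 = 54 | 5·4+5·6+4·1 = 54
J: 6·1+2·5+5·2 = 26 | 5·2+5·0+4·4 = 26
gcd(6,2,5,5,5,4) = 1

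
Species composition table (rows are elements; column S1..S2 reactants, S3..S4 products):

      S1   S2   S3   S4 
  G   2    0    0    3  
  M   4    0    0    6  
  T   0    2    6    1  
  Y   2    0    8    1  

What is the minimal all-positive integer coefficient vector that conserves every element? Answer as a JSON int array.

G: 6·2+5·0 = 12 | 1·0+4·3 = 12
M: 6·4+5·0 = 24 | 1·0+4·6 = 24
T: 6·0+5·2 = 10 | 1·6+4·1 = 10
Y: 6·2+5·0 = 12 | 1·8+4·1 = 12
gcd(6,5,1,4) = 1

Coefficients: [6, 5, 1, 4]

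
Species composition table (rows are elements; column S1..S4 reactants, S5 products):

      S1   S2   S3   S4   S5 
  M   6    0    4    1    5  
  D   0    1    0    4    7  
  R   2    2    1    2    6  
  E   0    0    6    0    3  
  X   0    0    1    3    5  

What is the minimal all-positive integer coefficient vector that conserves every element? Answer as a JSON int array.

M: 1·6+4·0+2·4+6·1 = 20 | 4·5 = 20
D: 1·0+4·1+2·0+6·4 = 28 | 4·7 = 28
R: 1·2+4·2+2·1+6·2 = 24 | 4·6 = 24
E: 1·0+4·0+2·6+6·0 = 12 | 4·3 = 12
X: 1·0+4·0+2·1+6·3 = 20 | 4·5 = 20
gcd(1,4,2,6,4) = 1

Coefficients: [1, 4, 2, 6, 4]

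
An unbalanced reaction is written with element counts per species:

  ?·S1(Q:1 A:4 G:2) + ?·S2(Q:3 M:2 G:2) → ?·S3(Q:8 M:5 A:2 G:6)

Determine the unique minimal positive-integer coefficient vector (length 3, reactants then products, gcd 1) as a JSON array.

Coefficients: [1, 5, 2]

Q: 1·1+5·3 = 16 | 2·8 = 16
M: 1·0+5·2 = 10 | 2·5 = 10
A: 1·4+5·0 = 4 | 2·2 = 4
G: 1·2+5·2 = 12 | 2·6 = 12
gcd(1,5,2) = 1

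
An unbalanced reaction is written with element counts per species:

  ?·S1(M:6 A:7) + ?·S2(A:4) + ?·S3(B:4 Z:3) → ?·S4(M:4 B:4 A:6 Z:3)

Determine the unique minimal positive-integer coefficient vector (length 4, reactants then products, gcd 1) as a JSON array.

M: 2·6+1·0+3·0 = 12 | 3·4 = 12
B: 2·0+1·0+3·4 = 12 | 3·4 = 12
A: 2·7+1·4+3·0 = 18 | 3·6 = 18
Z: 2·0+1·0+3·3 = 9 | 3·3 = 9
gcd(2,1,3,3) = 1

Coefficients: [2, 1, 3, 3]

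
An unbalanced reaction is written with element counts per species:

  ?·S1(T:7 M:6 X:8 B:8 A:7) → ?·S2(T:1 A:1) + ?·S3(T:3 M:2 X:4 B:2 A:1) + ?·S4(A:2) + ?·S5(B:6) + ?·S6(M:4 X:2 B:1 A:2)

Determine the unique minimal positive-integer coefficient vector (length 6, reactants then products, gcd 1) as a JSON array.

Coefficients: [3, 6, 5, 3, 2, 2]

T: 3·7 = 21 | 6·1+5·3+3·0+2·0+2·0 = 21
M: 3·6 = 18 | 6·0+5·2+3·0+2·0+2·4 = 18
X: 3·8 = 24 | 6·0+5·4+3·0+2·0+2·2 = 24
B: 3·8 = 24 | 6·0+5·2+3·0+2·6+2·1 = 24
A: 3·7 = 21 | 6·1+5·1+3·2+2·0+2·2 = 21
gcd(3,6,5,3,2,2) = 1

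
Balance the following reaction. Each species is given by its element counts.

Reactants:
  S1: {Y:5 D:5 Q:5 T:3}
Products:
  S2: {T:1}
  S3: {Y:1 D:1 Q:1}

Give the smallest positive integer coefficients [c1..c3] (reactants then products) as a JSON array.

Y: 1·5 = 5 | 3·0+5·1 = 5
D: 1·5 = 5 | 3·0+5·1 = 5
Q: 1·5 = 5 | 3·0+5·1 = 5
T: 1·3 = 3 | 3·1+5·0 = 3
gcd(1,3,5) = 1

Coefficients: [1, 3, 5]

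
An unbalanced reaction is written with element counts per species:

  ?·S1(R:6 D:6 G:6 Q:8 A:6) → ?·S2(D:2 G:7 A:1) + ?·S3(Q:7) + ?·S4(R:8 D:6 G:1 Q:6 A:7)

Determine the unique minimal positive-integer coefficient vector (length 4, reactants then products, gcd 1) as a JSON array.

R: 4·6 = 24 | 3·0+2·0+3·8 = 24
D: 4·6 = 24 | 3·2+2·0+3·6 = 24
G: 4·6 = 24 | 3·7+2·0+3·1 = 24
Q: 4·8 = 32 | 3·0+2·7+3·6 = 32
A: 4·6 = 24 | 3·1+2·0+3·7 = 24
gcd(4,3,2,3) = 1

Coefficients: [4, 3, 2, 3]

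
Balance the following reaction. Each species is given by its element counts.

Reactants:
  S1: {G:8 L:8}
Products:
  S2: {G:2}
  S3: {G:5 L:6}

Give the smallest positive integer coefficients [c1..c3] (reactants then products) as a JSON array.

Coefficients: [3, 2, 4]

G: 3·8 = 24 | 2·2+4·5 = 24
L: 3·8 = 24 | 2·0+4·6 = 24
gcd(3,2,4) = 1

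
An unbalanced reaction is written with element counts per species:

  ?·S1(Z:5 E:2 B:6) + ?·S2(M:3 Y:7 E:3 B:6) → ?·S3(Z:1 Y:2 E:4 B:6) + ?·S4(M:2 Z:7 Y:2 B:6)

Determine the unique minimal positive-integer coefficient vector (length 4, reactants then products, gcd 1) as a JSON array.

Coefficients: [5, 2, 4, 3]

M: 5·0+2·3 = 6 | 4·0+3·2 = 6
Z: 5·5+2·0 = 25 | 4·1+3·7 = 25
Y: 5·0+2·7 = 14 | 4·2+3·2 = 14
E: 5·2+2·3 = 16 | 4·4+3·0 = 16
B: 5·6+2·6 = 42 | 4·6+3·6 = 42
gcd(5,2,4,3) = 1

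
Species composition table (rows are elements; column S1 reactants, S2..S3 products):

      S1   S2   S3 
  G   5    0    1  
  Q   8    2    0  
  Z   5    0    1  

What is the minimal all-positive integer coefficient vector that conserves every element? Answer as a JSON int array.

Coefficients: [1, 4, 5]

G: 1·5 = 5 | 4·0+5·1 = 5
Q: 1·8 = 8 | 4·2+5·0 = 8
Z: 1·5 = 5 | 4·0+5·1 = 5
gcd(1,4,5) = 1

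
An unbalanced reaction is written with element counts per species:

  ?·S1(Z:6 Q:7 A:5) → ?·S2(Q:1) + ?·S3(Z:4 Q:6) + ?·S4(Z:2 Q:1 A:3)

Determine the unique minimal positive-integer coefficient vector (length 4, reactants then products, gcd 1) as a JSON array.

Coefficients: [3, 4, 2, 5]

Z: 3·6 = 18 | 4·0+2·4+5·2 = 18
Q: 3·7 = 21 | 4·1+2·6+5·1 = 21
A: 3·5 = 15 | 4·0+2·0+5·3 = 15
gcd(3,4,2,5) = 1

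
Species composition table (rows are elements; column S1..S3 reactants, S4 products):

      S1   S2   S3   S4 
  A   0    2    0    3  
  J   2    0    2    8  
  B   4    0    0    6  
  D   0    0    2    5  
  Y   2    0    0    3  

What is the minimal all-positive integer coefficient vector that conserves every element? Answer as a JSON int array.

Coefficients: [3, 3, 5, 2]

A: 3·0+3·2+5·0 = 6 | 2·3 = 6
J: 3·2+3·0+5·2 = 16 | 2·8 = 16
B: 3·4+3·0+5·0 = 12 | 2·6 = 12
D: 3·0+3·0+5·2 = 10 | 2·5 = 10
Y: 3·2+3·0+5·0 = 6 | 2·3 = 6
gcd(3,3,5,2) = 1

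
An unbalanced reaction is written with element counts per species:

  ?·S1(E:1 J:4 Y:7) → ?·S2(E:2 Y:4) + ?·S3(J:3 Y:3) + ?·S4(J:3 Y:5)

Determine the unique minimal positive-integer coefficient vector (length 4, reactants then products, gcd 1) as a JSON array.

Coefficients: [6, 3, 5, 3]

E: 6·1 = 6 | 3·2+5·0+3·0 = 6
J: 6·4 = 24 | 3·0+5·3+3·3 = 24
Y: 6·7 = 42 | 3·4+5·3+3·5 = 42
gcd(6,3,5,3) = 1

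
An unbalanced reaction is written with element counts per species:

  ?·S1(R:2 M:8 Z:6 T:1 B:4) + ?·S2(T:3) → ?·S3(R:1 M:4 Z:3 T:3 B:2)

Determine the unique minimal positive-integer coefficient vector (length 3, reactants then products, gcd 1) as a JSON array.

R: 3·2+5·0 = 6 | 6·1 = 6
M: 3·8+5·0 = 24 | 6·4 = 24
Z: 3·6+5·0 = 18 | 6·3 = 18
T: 3·1+5·3 = 18 | 6·3 = 18
B: 3·4+5·0 = 12 | 6·2 = 12
gcd(3,5,6) = 1

Coefficients: [3, 5, 6]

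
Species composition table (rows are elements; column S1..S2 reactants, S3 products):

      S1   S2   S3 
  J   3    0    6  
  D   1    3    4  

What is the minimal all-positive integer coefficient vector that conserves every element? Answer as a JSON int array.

Coefficients: [6, 2, 3]

J: 6·3+2·0 = 18 | 3·6 = 18
D: 6·1+2·3 = 12 | 3·4 = 12
gcd(6,2,3) = 1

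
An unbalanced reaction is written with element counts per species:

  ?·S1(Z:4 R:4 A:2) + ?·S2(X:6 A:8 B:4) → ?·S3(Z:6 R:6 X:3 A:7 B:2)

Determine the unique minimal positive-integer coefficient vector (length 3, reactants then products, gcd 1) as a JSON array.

Z: 3·4+1·0 = 12 | 2·6 = 12
R: 3·4+1·0 = 12 | 2·6 = 12
X: 3·0+1·6 = 6 | 2·3 = 6
A: 3·2+1·8 = 14 | 2·7 = 14
B: 3·0+1·4 = 4 | 2·2 = 4
gcd(3,1,2) = 1

Coefficients: [3, 1, 2]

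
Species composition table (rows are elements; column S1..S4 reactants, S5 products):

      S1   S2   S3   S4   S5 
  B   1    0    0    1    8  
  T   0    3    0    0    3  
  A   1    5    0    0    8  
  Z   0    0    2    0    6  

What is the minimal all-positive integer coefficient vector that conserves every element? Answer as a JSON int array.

B: 3·1+1·0+3·0+5·1 = 8 | 1·8 = 8
T: 3·0+1·3+3·0+5·0 = 3 | 1·3 = 3
A: 3·1+1·5+3·0+5·0 = 8 | 1·8 = 8
Z: 3·0+1·0+3·2+5·0 = 6 | 1·6 = 6
gcd(3,1,3,5,1) = 1

Coefficients: [3, 1, 3, 5, 1]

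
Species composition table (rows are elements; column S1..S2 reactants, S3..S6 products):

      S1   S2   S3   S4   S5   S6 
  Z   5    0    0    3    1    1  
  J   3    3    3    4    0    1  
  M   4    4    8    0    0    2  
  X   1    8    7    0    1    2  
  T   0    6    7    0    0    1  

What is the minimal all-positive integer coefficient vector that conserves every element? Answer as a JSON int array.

Coefficients: [3, 3, 2, 2, 5, 4]

Z: 3·5+3·0 = 15 | 2·0+2·3+5·1+4·1 = 15
J: 3·3+3·3 = 18 | 2·3+2·4+5·0+4·1 = 18
M: 3·4+3·4 = 24 | 2·8+2·0+5·0+4·2 = 24
X: 3·1+3·8 = 27 | 2·7+2·0+5·1+4·2 = 27
T: 3·0+3·6 = 18 | 2·7+2·0+5·0+4·1 = 18
gcd(3,3,2,2,5,4) = 1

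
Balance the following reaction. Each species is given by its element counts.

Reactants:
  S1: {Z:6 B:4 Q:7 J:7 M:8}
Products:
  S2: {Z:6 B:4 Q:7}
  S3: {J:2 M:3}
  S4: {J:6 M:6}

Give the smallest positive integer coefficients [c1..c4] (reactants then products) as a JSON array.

Z: 6·6 = 36 | 6·6+6·0+5·0 = 36
B: 6·4 = 24 | 6·4+6·0+5·0 = 24
Q: 6·7 = 42 | 6·7+6·0+5·0 = 42
J: 6·7 = 42 | 6·0+6·2+5·6 = 42
M: 6·8 = 48 | 6·0+6·3+5·6 = 48
gcd(6,6,6,5) = 1

Coefficients: [6, 6, 6, 5]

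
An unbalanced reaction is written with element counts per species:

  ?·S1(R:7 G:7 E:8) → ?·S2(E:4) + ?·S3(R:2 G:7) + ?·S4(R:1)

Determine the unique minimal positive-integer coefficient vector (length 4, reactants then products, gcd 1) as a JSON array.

R: 1·7 = 7 | 2·0+1·2+5·1 = 7
G: 1·7 = 7 | 2·0+1·7+5·0 = 7
E: 1·8 = 8 | 2·4+1·0+5·0 = 8
gcd(1,2,1,5) = 1

Coefficients: [1, 2, 1, 5]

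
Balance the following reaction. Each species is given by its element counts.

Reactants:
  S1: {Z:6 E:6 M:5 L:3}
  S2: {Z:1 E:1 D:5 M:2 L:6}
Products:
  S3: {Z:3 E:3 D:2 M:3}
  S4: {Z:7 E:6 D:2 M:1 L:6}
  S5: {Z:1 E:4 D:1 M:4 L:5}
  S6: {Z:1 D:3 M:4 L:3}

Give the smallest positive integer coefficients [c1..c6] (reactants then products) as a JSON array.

Coefficients: [6, 6, 2, 4, 3, 5]

Z: 6·6+6·1 = 42 | 2·3+4·7+3·1+5·1 = 42
E: 6·6+6·1 = 42 | 2·3+4·6+3·4+5·0 = 42
D: 6·0+6·5 = 30 | 2·2+4·2+3·1+5·3 = 30
M: 6·5+6·2 = 42 | 2·3+4·1+3·4+5·4 = 42
L: 6·3+6·6 = 54 | 2·0+4·6+3·5+5·3 = 54
gcd(6,6,2,4,3,5) = 1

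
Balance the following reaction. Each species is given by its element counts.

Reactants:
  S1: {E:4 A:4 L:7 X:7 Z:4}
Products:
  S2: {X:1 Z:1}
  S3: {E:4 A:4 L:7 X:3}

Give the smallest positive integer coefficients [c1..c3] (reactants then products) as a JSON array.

Coefficients: [1, 4, 1]

E: 1·4 = 4 | 4·0+1·4 = 4
A: 1·4 = 4 | 4·0+1·4 = 4
L: 1·7 = 7 | 4·0+1·7 = 7
X: 1·7 = 7 | 4·1+1·3 = 7
Z: 1·4 = 4 | 4·1+1·0 = 4
gcd(1,4,1) = 1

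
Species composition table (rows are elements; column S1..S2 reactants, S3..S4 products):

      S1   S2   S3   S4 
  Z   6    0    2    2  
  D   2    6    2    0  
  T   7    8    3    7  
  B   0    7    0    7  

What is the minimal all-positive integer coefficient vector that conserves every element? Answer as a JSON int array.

Z: 2·6+1·0 = 12 | 5·2+1·2 = 12
D: 2·2+1·6 = 10 | 5·2+1·0 = 10
T: 2·7+1·8 = 22 | 5·3+1·7 = 22
B: 2·0+1·7 = 7 | 5·0+1·7 = 7
gcd(2,1,5,1) = 1

Coefficients: [2, 1, 5, 1]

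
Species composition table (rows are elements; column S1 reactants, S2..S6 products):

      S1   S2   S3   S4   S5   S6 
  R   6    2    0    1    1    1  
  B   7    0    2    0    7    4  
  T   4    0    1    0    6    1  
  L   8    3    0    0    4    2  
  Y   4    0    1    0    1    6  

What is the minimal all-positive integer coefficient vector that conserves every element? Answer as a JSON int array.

R: 3·6 = 18 | 6·2+5·0+4·1+1·1+1·1 = 18
B: 3·7 = 21 | 6·0+5·2+4·0+1·7+1·4 = 21
T: 3·4 = 12 | 6·0+5·1+4·0+1·6+1·1 = 12
L: 3·8 = 24 | 6·3+5·0+4·0+1·4+1·2 = 24
Y: 3·4 = 12 | 6·0+5·1+4·0+1·1+1·6 = 12
gcd(3,6,5,4,1,1) = 1

Coefficients: [3, 6, 5, 4, 1, 1]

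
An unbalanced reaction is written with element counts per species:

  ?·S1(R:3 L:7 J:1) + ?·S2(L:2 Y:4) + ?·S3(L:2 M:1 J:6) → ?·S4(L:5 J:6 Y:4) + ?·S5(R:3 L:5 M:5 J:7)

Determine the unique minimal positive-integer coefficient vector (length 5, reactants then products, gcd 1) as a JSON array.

Coefficients: [1, 4, 5, 4, 1]

R: 1·3+4·0+5·0 = 3 | 4·0+1·3 = 3
L: 1·7+4·2+5·2 = 25 | 4·5+1·5 = 25
M: 1·0+4·0+5·1 = 5 | 4·0+1·5 = 5
J: 1·1+4·0+5·6 = 31 | 4·6+1·7 = 31
Y: 1·0+4·4+5·0 = 16 | 4·4+1·0 = 16
gcd(1,4,5,4,1) = 1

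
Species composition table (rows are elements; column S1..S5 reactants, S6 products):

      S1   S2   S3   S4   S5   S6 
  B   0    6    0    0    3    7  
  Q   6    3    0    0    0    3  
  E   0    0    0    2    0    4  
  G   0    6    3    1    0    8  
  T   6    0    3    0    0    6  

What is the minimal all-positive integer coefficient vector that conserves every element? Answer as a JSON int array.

Coefficients: [1, 1, 4, 6, 5, 3]

B: 1·0+1·6+4·0+6·0+5·3 = 21 | 3·7 = 21
Q: 1·6+1·3+4·0+6·0+5·0 = 9 | 3·3 = 9
E: 1·0+1·0+4·0+6·2+5·0 = 12 | 3·4 = 12
G: 1·0+1·6+4·3+6·1+5·0 = 24 | 3·8 = 24
T: 1·6+1·0+4·3+6·0+5·0 = 18 | 3·6 = 18
gcd(1,1,4,6,5,3) = 1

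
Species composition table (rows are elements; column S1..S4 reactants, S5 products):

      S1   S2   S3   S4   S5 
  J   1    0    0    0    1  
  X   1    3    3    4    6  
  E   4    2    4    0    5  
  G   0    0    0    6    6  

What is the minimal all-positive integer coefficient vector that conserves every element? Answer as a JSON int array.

Coefficients: [6, 1, 1, 6, 6]

J: 6·1+1·0+1·0+6·0 = 6 | 6·1 = 6
X: 6·1+1·3+1·3+6·4 = 36 | 6·6 = 36
E: 6·4+1·2+1·4+6·0 = 30 | 6·5 = 30
G: 6·0+1·0+1·0+6·6 = 36 | 6·6 = 36
gcd(6,1,1,6,6) = 1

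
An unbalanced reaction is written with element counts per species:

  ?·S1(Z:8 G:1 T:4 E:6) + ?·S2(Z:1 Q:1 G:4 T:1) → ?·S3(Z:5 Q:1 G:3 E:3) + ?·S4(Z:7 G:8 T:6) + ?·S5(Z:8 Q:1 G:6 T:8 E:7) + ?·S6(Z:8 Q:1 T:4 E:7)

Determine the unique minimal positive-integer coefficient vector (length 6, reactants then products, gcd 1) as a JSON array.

Coefficients: [5, 6, 3, 1, 2, 1]

Z: 5·8+6·1 = 46 | 3·5+1·7+2·8+1·8 = 46
Q: 5·0+6·1 = 6 | 3·1+1·0+2·1+1·1 = 6
G: 5·1+6·4 = 29 | 3·3+1·8+2·6+1·0 = 29
T: 5·4+6·1 = 26 | 3·0+1·6+2·8+1·4 = 26
E: 5·6+6·0 = 30 | 3·3+1·0+2·7+1·7 = 30
gcd(5,6,3,1,2,1) = 1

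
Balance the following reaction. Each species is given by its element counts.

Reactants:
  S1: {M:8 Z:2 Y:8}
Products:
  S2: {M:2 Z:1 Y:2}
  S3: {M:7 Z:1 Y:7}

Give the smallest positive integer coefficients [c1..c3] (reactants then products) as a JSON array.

M: 5·8 = 40 | 6·2+4·7 = 40
Z: 5·2 = 10 | 6·1+4·1 = 10
Y: 5·8 = 40 | 6·2+4·7 = 40
gcd(5,6,4) = 1

Coefficients: [5, 6, 4]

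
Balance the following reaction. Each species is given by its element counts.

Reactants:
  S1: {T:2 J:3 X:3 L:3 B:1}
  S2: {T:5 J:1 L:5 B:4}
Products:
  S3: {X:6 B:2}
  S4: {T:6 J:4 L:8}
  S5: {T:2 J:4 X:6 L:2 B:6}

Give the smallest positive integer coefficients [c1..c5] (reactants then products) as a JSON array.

Coefficients: [6, 2, 1, 3, 2]

T: 6·2+2·5 = 22 | 1·0+3·6+2·2 = 22
J: 6·3+2·1 = 20 | 1·0+3·4+2·4 = 20
X: 6·3+2·0 = 18 | 1·6+3·0+2·6 = 18
L: 6·3+2·5 = 28 | 1·0+3·8+2·2 = 28
B: 6·1+2·4 = 14 | 1·2+3·0+2·6 = 14
gcd(6,2,1,3,2) = 1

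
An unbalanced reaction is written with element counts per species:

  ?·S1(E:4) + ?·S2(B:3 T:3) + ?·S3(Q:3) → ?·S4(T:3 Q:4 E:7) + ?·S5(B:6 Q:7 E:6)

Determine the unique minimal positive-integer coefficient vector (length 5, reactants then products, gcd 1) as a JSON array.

B: 5·0+2·3+5·0 = 6 | 2·0+1·6 = 6
T: 5·0+2·3+5·0 = 6 | 2·3+1·0 = 6
Q: 5·0+2·0+5·3 = 15 | 2·4+1·7 = 15
E: 5·4+2·0+5·0 = 20 | 2·7+1·6 = 20
gcd(5,2,5,2,1) = 1

Coefficients: [5, 2, 5, 2, 1]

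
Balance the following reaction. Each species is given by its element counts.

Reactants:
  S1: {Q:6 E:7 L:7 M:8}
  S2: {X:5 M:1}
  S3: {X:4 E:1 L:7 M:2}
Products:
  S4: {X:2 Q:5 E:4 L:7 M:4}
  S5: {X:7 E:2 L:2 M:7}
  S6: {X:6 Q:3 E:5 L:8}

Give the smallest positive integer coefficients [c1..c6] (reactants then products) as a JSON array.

X: 3·0+5·5+2·4 = 33 | 3·2+3·7+1·6 = 33
Q: 3·6+5·0+2·0 = 18 | 3·5+3·0+1·3 = 18
E: 3·7+5·0+2·1 = 23 | 3·4+3·2+1·5 = 23
L: 3·7+5·0+2·7 = 35 | 3·7+3·2+1·8 = 35
M: 3·8+5·1+2·2 = 33 | 3·4+3·7+1·0 = 33
gcd(3,5,2,3,3,1) = 1

Coefficients: [3, 5, 2, 3, 3, 1]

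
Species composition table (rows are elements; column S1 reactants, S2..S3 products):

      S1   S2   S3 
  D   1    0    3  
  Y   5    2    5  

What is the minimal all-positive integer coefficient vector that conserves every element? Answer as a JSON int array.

Coefficients: [3, 5, 1]

D: 3·1 = 3 | 5·0+1·3 = 3
Y: 3·5 = 15 | 5·2+1·5 = 15
gcd(3,5,1) = 1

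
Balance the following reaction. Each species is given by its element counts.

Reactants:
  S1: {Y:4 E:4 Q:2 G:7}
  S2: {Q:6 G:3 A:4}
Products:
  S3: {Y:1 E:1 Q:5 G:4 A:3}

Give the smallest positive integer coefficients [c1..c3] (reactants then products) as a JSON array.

Y: 1·4+3·0 = 4 | 4·1 = 4
E: 1·4+3·0 = 4 | 4·1 = 4
Q: 1·2+3·6 = 20 | 4·5 = 20
G: 1·7+3·3 = 16 | 4·4 = 16
A: 1·0+3·4 = 12 | 4·3 = 12
gcd(1,3,4) = 1

Coefficients: [1, 3, 4]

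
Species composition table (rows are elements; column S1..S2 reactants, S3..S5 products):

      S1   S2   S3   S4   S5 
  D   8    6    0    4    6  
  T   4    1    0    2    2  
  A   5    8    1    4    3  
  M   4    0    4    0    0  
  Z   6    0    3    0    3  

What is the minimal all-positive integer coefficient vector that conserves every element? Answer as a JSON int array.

Coefficients: [4, 2, 4, 5, 4]

D: 4·8+2·6 = 44 | 4·0+5·4+4·6 = 44
T: 4·4+2·1 = 18 | 4·0+5·2+4·2 = 18
A: 4·5+2·8 = 36 | 4·1+5·4+4·3 = 36
M: 4·4+2·0 = 16 | 4·4+5·0+4·0 = 16
Z: 4·6+2·0 = 24 | 4·3+5·0+4·3 = 24
gcd(4,2,4,5,4) = 1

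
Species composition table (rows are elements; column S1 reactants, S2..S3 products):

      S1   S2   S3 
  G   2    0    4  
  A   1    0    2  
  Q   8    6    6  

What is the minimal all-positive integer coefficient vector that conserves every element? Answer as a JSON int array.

Coefficients: [6, 5, 3]

G: 6·2 = 12 | 5·0+3·4 = 12
A: 6·1 = 6 | 5·0+3·2 = 6
Q: 6·8 = 48 | 5·6+3·6 = 48
gcd(6,5,3) = 1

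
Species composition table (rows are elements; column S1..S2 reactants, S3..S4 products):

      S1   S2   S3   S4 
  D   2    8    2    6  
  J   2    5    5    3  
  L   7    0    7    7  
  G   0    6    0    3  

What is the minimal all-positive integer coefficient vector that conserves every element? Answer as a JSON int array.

D: 3·2+1·8 = 14 | 1·2+2·6 = 14
J: 3·2+1·5 = 11 | 1·5+2·3 = 11
L: 3·7+1·0 = 21 | 1·7+2·7 = 21
G: 3·0+1·6 = 6 | 1·0+2·3 = 6
gcd(3,1,1,2) = 1

Coefficients: [3, 1, 1, 2]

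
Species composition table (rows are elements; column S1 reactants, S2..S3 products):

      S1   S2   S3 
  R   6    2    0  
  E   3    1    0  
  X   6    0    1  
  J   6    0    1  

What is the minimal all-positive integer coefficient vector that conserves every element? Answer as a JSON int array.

R: 1·6 = 6 | 3·2+6·0 = 6
E: 1·3 = 3 | 3·1+6·0 = 3
X: 1·6 = 6 | 3·0+6·1 = 6
J: 1·6 = 6 | 3·0+6·1 = 6
gcd(1,3,6) = 1

Coefficients: [1, 3, 6]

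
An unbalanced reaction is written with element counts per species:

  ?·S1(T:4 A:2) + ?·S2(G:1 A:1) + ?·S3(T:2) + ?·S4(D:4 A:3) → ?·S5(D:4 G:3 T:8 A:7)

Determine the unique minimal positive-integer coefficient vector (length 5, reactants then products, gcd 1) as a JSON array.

D: 1·0+6·0+6·0+2·4 = 8 | 2·4 = 8
G: 1·0+6·1+6·0+2·0 = 6 | 2·3 = 6
T: 1·4+6·0+6·2+2·0 = 16 | 2·8 = 16
A: 1·2+6·1+6·0+2·3 = 14 | 2·7 = 14
gcd(1,6,6,2,2) = 1

Coefficients: [1, 6, 6, 2, 2]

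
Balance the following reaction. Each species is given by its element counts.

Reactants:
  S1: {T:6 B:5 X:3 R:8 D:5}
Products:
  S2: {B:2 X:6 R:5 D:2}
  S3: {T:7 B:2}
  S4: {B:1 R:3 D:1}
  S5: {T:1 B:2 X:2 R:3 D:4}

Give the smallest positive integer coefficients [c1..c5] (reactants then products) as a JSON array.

T: 4·6 = 24 | 1·0+3·7+6·0+3·1 = 24
B: 4·5 = 20 | 1·2+3·2+6·1+3·2 = 20
X: 4·3 = 12 | 1·6+3·0+6·0+3·2 = 12
R: 4·8 = 32 | 1·5+3·0+6·3+3·3 = 32
D: 4·5 = 20 | 1·2+3·0+6·1+3·4 = 20
gcd(4,1,3,6,3) = 1

Coefficients: [4, 1, 3, 6, 3]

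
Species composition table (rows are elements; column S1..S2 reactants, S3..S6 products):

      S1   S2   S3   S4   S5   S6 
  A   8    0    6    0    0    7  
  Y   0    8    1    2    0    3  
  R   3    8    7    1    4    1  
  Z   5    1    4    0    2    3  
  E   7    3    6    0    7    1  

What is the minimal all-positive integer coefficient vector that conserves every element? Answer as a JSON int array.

Coefficients: [5, 3, 2, 5, 4, 4]

A: 5·8+3·0 = 40 | 2·6+5·0+4·0+4·7 = 40
Y: 5·0+3·8 = 24 | 2·1+5·2+4·0+4·3 = 24
R: 5·3+3·8 = 39 | 2·7+5·1+4·4+4·1 = 39
Z: 5·5+3·1 = 28 | 2·4+5·0+4·2+4·3 = 28
E: 5·7+3·3 = 44 | 2·6+5·0+4·7+4·1 = 44
gcd(5,3,2,5,4,4) = 1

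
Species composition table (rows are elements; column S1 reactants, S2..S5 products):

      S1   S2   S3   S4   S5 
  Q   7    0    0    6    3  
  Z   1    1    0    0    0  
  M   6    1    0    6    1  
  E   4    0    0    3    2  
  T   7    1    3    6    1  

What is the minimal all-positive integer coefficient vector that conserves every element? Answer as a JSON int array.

Coefficients: [3, 3, 1, 2, 3]

Q: 3·7 = 21 | 3·0+1·0+2·6+3·3 = 21
Z: 3·1 = 3 | 3·1+1·0+2·0+3·0 = 3
M: 3·6 = 18 | 3·1+1·0+2·6+3·1 = 18
E: 3·4 = 12 | 3·0+1·0+2·3+3·2 = 12
T: 3·7 = 21 | 3·1+1·3+2·6+3·1 = 21
gcd(3,3,1,2,3) = 1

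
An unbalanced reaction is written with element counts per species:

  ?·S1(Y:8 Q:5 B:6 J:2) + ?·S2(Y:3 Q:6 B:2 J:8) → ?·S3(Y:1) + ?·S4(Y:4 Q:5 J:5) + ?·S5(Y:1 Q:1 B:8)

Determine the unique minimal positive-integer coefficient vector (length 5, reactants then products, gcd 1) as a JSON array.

Y: 1·8+1·3 = 11 | 2·1+2·4+1·1 = 11
Q: 1·5+1·6 = 11 | 2·0+2·5+1·1 = 11
B: 1·6+1·2 = 8 | 2·0+2·0+1·8 = 8
J: 1·2+1·8 = 10 | 2·0+2·5+1·0 = 10
gcd(1,1,2,2,1) = 1

Coefficients: [1, 1, 2, 2, 1]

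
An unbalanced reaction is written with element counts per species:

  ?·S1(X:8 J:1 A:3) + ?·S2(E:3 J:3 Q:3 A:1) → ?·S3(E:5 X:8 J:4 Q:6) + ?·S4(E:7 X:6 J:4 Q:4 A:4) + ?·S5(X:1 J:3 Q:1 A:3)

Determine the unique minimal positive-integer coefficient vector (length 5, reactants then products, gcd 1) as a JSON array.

Coefficients: [2, 4, 1, 1, 2]

E: 2·0+4·3 = 12 | 1·5+1·7+2·0 = 12
X: 2·8+4·0 = 16 | 1·8+1·6+2·1 = 16
J: 2·1+4·3 = 14 | 1·4+1·4+2·3 = 14
Q: 2·0+4·3 = 12 | 1·6+1·4+2·1 = 12
A: 2·3+4·1 = 10 | 1·0+1·4+2·3 = 10
gcd(2,4,1,1,2) = 1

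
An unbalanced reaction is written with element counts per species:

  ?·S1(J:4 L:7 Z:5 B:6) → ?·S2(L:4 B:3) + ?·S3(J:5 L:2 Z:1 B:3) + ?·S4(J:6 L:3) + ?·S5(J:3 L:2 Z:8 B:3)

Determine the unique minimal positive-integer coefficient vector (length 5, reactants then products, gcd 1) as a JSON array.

Coefficients: [5, 6, 1, 1, 3]

J: 5·4 = 20 | 6·0+1·5+1·6+3·3 = 20
L: 5·7 = 35 | 6·4+1·2+1·3+3·2 = 35
Z: 5·5 = 25 | 6·0+1·1+1·0+3·8 = 25
B: 5·6 = 30 | 6·3+1·3+1·0+3·3 = 30
gcd(5,6,1,1,3) = 1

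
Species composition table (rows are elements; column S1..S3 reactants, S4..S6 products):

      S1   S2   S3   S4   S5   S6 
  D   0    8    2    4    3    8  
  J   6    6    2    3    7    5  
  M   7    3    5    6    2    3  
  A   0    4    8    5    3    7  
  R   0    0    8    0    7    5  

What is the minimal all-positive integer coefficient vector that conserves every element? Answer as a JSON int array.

Coefficients: [1, 4, 3, 4, 2, 2]

D: 1·0+4·8+3·2 = 38 | 4·4+2·3+2·8 = 38
J: 1·6+4·6+3·2 = 36 | 4·3+2·7+2·5 = 36
M: 1·7+4·3+3·5 = 34 | 4·6+2·2+2·3 = 34
A: 1·0+4·4+3·8 = 40 | 4·5+2·3+2·7 = 40
R: 1·0+4·0+3·8 = 24 | 4·0+2·7+2·5 = 24
gcd(1,4,3,4,2,2) = 1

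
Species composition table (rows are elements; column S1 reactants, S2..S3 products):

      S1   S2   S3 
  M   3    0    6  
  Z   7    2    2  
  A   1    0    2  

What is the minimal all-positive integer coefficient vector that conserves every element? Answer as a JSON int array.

M: 2·3 = 6 | 6·0+1·6 = 6
Z: 2·7 = 14 | 6·2+1·2 = 14
A: 2·1 = 2 | 6·0+1·2 = 2
gcd(2,6,1) = 1

Coefficients: [2, 6, 1]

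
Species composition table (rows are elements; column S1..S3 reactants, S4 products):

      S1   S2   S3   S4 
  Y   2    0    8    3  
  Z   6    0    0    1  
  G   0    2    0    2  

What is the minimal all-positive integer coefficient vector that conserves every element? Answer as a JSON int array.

Y: 1·2+6·0+2·8 = 18 | 6·3 = 18
Z: 1·6+6·0+2·0 = 6 | 6·1 = 6
G: 1·0+6·2+2·0 = 12 | 6·2 = 12
gcd(1,6,2,6) = 1

Coefficients: [1, 6, 2, 6]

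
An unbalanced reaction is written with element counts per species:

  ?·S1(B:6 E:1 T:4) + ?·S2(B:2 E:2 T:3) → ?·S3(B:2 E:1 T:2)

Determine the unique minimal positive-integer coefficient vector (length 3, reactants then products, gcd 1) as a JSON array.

B: 1·6+2·2 = 10 | 5·2 = 10
E: 1·1+2·2 = 5 | 5·1 = 5
T: 1·4+2·3 = 10 | 5·2 = 10
gcd(1,2,5) = 1

Coefficients: [1, 2, 5]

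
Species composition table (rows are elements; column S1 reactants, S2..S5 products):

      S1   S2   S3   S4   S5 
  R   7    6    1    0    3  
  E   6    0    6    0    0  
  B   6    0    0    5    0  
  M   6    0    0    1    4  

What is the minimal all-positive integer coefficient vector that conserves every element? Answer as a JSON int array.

Coefficients: [5, 2, 5, 6, 6]

R: 5·7 = 35 | 2·6+5·1+6·0+6·3 = 35
E: 5·6 = 30 | 2·0+5·6+6·0+6·0 = 30
B: 5·6 = 30 | 2·0+5·0+6·5+6·0 = 30
M: 5·6 = 30 | 2·0+5·0+6·1+6·4 = 30
gcd(5,2,5,6,6) = 1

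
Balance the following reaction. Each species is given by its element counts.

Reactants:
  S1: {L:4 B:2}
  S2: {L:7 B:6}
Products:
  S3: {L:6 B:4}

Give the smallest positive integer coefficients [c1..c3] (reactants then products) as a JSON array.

L: 4·4+2·7 = 30 | 5·6 = 30
B: 4·2+2·6 = 20 | 5·4 = 20
gcd(4,2,5) = 1

Coefficients: [4, 2, 5]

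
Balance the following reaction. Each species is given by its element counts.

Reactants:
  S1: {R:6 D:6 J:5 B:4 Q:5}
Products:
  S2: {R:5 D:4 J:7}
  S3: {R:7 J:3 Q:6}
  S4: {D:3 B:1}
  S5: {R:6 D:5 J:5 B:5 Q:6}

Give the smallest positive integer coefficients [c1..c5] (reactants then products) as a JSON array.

R: 6·6 = 36 | 1·5+1·7+4·0+4·6 = 36
D: 6·6 = 36 | 1·4+1·0+4·3+4·5 = 36
J: 6·5 = 30 | 1·7+1·3+4·0+4·5 = 30
B: 6·4 = 24 | 1·0+1·0+4·1+4·5 = 24
Q: 6·5 = 30 | 1·0+1·6+4·0+4·6 = 30
gcd(6,1,1,4,4) = 1

Coefficients: [6, 1, 1, 4, 4]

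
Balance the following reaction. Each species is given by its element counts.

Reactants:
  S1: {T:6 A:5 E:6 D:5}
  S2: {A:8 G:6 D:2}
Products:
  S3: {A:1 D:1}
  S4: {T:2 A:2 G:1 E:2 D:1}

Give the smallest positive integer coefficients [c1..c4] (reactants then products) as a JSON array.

Coefficients: [2, 1, 6, 6]

T: 2·6+1·0 = 12 | 6·0+6·2 = 12
A: 2·5+1·8 = 18 | 6·1+6·2 = 18
G: 2·0+1·6 = 6 | 6·0+6·1 = 6
E: 2·6+1·0 = 12 | 6·0+6·2 = 12
D: 2·5+1·2 = 12 | 6·1+6·1 = 12
gcd(2,1,6,6) = 1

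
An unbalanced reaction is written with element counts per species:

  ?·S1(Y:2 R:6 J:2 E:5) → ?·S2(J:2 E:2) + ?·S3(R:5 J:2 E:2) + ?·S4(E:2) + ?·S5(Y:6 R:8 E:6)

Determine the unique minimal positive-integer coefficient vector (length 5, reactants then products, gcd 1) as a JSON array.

Coefficients: [6, 2, 4, 3, 2]

Y: 6·2 = 12 | 2·0+4·0+3·0+2·6 = 12
R: 6·6 = 36 | 2·0+4·5+3·0+2·8 = 36
J: 6·2 = 12 | 2·2+4·2+3·0+2·0 = 12
E: 6·5 = 30 | 2·2+4·2+3·2+2·6 = 30
gcd(6,2,4,3,2) = 1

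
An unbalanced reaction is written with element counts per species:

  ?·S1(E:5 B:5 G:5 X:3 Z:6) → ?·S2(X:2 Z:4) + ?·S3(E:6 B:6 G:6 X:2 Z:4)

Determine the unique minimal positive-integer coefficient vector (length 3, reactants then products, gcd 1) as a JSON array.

E: 6·5 = 30 | 4·0+5·6 = 30
B: 6·5 = 30 | 4·0+5·6 = 30
G: 6·5 = 30 | 4·0+5·6 = 30
X: 6·3 = 18 | 4·2+5·2 = 18
Z: 6·6 = 36 | 4·4+5·4 = 36
gcd(6,4,5) = 1

Coefficients: [6, 4, 5]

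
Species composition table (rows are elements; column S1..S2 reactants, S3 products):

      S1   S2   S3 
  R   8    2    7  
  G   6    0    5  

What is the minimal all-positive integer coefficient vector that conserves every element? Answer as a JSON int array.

R: 5·8+1·2 = 42 | 6·7 = 42
G: 5·6+1·0 = 30 | 6·5 = 30
gcd(5,1,6) = 1

Coefficients: [5, 1, 6]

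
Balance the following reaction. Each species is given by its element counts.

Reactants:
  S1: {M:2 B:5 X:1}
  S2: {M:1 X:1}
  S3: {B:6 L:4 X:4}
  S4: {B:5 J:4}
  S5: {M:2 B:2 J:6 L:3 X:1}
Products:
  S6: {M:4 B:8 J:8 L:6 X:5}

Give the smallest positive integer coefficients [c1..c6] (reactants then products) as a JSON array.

M: 1·2+6·1+3·0+1·0+6·2 = 20 | 5·4 = 20
B: 1·5+6·0+3·6+1·5+6·2 = 40 | 5·8 = 40
J: 1·0+6·0+3·0+1·4+6·6 = 40 | 5·8 = 40
L: 1·0+6·0+3·4+1·0+6·3 = 30 | 5·6 = 30
X: 1·1+6·1+3·4+1·0+6·1 = 25 | 5·5 = 25
gcd(1,6,3,1,6,5) = 1

Coefficients: [1, 6, 3, 1, 6, 5]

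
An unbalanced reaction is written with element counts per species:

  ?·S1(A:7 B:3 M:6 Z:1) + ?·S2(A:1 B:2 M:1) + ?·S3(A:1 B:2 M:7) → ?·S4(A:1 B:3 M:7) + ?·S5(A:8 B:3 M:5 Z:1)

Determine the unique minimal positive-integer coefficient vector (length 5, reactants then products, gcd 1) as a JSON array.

Coefficients: [3, 4, 5, 6, 3]

A: 3·7+4·1+5·1 = 30 | 6·1+3·8 = 30
B: 3·3+4·2+5·2 = 27 | 6·3+3·3 = 27
M: 3·6+4·1+5·7 = 57 | 6·7+3·5 = 57
Z: 3·1+4·0+5·0 = 3 | 6·0+3·1 = 3
gcd(3,4,5,6,3) = 1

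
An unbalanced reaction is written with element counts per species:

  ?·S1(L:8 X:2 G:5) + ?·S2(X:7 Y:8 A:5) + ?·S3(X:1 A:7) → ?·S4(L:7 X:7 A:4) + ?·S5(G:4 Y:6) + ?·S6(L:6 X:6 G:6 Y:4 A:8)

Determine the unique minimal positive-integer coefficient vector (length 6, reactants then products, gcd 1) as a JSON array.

Coefficients: [6, 5, 1, 6, 6, 1]

L: 6·8+5·0+1·0 = 48 | 6·7+6·0+1·6 = 48
X: 6·2+5·7+1·1 = 48 | 6·7+6·0+1·6 = 48
G: 6·5+5·0+1·0 = 30 | 6·0+6·4+1·6 = 30
Y: 6·0+5·8+1·0 = 40 | 6·0+6·6+1·4 = 40
A: 6·0+5·5+1·7 = 32 | 6·4+6·0+1·8 = 32
gcd(6,5,1,6,6,1) = 1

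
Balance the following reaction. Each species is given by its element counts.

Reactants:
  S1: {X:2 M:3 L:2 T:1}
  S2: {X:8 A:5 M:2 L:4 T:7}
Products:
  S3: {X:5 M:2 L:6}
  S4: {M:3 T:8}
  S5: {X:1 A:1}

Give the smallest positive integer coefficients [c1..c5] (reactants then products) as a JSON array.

Coefficients: [1, 1, 1, 1, 5]

X: 1·2+1·8 = 10 | 1·5+1·0+5·1 = 10
A: 1·0+1·5 = 5 | 1·0+1·0+5·1 = 5
M: 1·3+1·2 = 5 | 1·2+1·3+5·0 = 5
L: 1·2+1·4 = 6 | 1·6+1·0+5·0 = 6
T: 1·1+1·7 = 8 | 1·0+1·8+5·0 = 8
gcd(1,1,1,1,5) = 1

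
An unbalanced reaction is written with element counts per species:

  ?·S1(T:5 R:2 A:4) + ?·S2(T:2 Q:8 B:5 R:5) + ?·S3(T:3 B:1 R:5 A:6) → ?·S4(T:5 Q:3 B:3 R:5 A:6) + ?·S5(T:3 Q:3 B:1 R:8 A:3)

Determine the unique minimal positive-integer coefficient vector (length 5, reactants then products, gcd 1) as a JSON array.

Coefficients: [3, 3, 5, 6, 2]

T: 3·5+3·2+5·3 = 36 | 6·5+2·3 = 36
Q: 3·0+3·8+5·0 = 24 | 6·3+2·3 = 24
B: 3·0+3·5+5·1 = 20 | 6·3+2·1 = 20
R: 3·2+3·5+5·5 = 46 | 6·5+2·8 = 46
A: 3·4+3·0+5·6 = 42 | 6·6+2·3 = 42
gcd(3,3,5,6,2) = 1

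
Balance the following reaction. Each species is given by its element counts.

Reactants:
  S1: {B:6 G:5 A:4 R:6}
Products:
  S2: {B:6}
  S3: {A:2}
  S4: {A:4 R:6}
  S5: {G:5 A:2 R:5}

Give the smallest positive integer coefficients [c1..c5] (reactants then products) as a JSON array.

B: 6·6 = 36 | 6·6+4·0+1·0+6·0 = 36
G: 6·5 = 30 | 6·0+4·0+1·0+6·5 = 30
A: 6·4 = 24 | 6·0+4·2+1·4+6·2 = 24
R: 6·6 = 36 | 6·0+4·0+1·6+6·5 = 36
gcd(6,6,4,1,6) = 1

Coefficients: [6, 6, 4, 1, 6]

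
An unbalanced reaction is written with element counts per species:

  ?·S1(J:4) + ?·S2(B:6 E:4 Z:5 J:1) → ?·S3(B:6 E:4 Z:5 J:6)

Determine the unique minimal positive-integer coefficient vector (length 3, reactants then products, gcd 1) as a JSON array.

Coefficients: [5, 4, 4]

B: 5·0+4·6 = 24 | 4·6 = 24
E: 5·0+4·4 = 16 | 4·4 = 16
Z: 5·0+4·5 = 20 | 4·5 = 20
J: 5·4+4·1 = 24 | 4·6 = 24
gcd(5,4,4) = 1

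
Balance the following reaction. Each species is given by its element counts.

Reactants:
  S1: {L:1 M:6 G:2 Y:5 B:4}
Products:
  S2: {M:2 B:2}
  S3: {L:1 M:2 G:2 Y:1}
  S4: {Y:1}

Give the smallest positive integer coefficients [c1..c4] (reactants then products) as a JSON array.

Coefficients: [1, 2, 1, 4]

L: 1·1 = 1 | 2·0+1·1+4·0 = 1
M: 1·6 = 6 | 2·2+1·2+4·0 = 6
G: 1·2 = 2 | 2·0+1·2+4·0 = 2
Y: 1·5 = 5 | 2·0+1·1+4·1 = 5
B: 1·4 = 4 | 2·2+1·0+4·0 = 4
gcd(1,2,1,4) = 1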